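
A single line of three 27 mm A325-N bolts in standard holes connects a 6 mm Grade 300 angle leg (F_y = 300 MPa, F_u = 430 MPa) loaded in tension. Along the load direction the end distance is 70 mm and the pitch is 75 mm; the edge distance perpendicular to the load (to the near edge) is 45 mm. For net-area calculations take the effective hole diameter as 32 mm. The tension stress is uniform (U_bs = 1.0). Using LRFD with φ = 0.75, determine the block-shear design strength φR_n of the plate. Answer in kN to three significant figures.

219 kN

Shear plane L_v = 70 + 2·75 = 220 mm; A_gv = 220 × 6 = 1320 mm².
A_nv = (220 − 2.5·32) × 6 = 840 mm².
A_nt = (45 − 0.5·32) × 6 = 174 mm².
0.6 F_u A_nv = 216.7 kN; 0.6 F_y A_gv = 237.6 kN → shear rupture governs the shear term.
R_n = 216.7 + 1.0 × 430 × 174 / 1000 = 291.5 kN.
Design strength φR_n = 0.75 × 291.5 = 219 kN.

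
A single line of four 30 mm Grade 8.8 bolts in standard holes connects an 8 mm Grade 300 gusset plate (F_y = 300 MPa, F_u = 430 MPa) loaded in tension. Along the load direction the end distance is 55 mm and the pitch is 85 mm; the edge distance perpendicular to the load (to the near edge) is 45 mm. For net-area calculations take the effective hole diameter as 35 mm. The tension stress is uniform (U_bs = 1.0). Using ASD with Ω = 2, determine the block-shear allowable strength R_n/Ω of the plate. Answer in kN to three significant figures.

Shear plane L_v = 55 + 3·85 = 310 mm; A_gv = 310 × 8 = 2480 mm².
A_nv = (310 − 3.5·35) × 8 = 1500 mm².
A_nt = (45 − 0.5·35) × 8 = 220 mm².
0.6 F_u A_nv = 387 kN; 0.6 F_y A_gv = 446.4 kN → shear rupture governs the shear term.
R_n = 387 + 1.0 × 430 × 220 / 1000 = 481.6 kN.
Allowable strength R_n/Ω = 481.6 / 2 = 241 kN.

241 kN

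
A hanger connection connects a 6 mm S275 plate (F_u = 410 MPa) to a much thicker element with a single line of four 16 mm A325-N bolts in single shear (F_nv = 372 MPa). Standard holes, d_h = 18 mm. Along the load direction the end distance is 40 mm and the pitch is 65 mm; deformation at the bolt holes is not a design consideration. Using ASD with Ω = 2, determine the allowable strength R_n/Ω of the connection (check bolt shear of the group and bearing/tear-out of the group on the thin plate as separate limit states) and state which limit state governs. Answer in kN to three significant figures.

150 kN (bolt shear governs)

Bolt shear: A_b = π·16²/4 = 201.1 mm²; R_n = 372 × 201.1 × 4 × 1 / 1000 = 299.2 kN → 299.2 / 2 = 150 kN.
Bearing (1.5 l_c t F_u ≤ 3.0 d t F_u): upper limit = 3.0·16·6·410 / 1000 = 118.1 kN.
  Edge l_c = 40 − 18/2 = 31 → r_n = 114.4 kN; interior l_c = 65 − 18 = 47 → r_n = 118.1 kN.
  R_n,bearing = 1·114.4 + 3·118.1 = 468.6 kN → 468.6 / 2 = 234 kN.
Bolt shear governs: 150 kN.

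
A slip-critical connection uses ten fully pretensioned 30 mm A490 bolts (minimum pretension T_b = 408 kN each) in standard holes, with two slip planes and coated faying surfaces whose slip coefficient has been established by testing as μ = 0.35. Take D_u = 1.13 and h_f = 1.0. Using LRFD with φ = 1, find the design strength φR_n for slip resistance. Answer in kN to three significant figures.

R_n = μ · D_u · h_f · T_b · n_s · n_b = 0.35 × 1.13 × 1.0 × 408 × 2 × 10 = 3227 kN.
Design strength φR_n = 1 × 3227 = 3230 kN.

3230 kN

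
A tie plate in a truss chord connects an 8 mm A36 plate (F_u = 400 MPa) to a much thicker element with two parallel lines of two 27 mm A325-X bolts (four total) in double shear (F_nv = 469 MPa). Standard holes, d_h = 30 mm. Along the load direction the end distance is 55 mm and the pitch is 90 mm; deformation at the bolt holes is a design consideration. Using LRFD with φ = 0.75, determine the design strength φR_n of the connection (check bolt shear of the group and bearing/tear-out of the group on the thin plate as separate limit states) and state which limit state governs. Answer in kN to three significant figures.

541 kN (bearing governs)

Bolt shear: A_b = π·27²/4 = 572.6 mm²; R_n = 469 × 572.6 × 4 × 2 / 1000 = 2148 kN → 0.75 × 2148 = 1610 kN.
Bearing (1.2 l_c t F_u ≤ 2.4 d t F_u): upper limit = 2.4·27·8·400 / 1000 = 207.4 kN.
  Edge l_c = 55 − 30/2 = 40 → r_n = 153.6 kN; interior l_c = 90 − 30 = 60 → r_n = 207.4 kN.
  R_n,bearing = 2·153.6 + 2·207.4 = 721.9 kN → 0.75 × 721.9 = 541 kN.
Bearing governs: 541 kN.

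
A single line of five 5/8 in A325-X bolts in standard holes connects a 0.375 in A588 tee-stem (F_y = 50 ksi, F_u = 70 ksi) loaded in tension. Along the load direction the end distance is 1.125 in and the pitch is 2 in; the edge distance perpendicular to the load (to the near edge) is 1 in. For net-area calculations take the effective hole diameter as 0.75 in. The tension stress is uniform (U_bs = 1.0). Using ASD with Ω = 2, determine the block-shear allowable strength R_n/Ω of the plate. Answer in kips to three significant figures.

Shear plane L_v = 1.125 + 4·2 = 9.125 in; A_gv = 9.125 × 0.375 = 3.422 in².
A_nv = (9.125 − 4.5·0.75) × 0.375 = 2.156 in².
A_nt = (1 − 0.5·0.75) × 0.375 = 0.2344 in².
0.6 F_u A_nv = 90.56 kips; 0.6 F_y A_gv = 102.7 kips → shear rupture governs the shear term.
R_n = 90.56 + 1.0 × 70 × 0.2344 = 107 kips.
Allowable strength R_n/Ω = 107 / 2 = 53.5 kips.

53.5 kips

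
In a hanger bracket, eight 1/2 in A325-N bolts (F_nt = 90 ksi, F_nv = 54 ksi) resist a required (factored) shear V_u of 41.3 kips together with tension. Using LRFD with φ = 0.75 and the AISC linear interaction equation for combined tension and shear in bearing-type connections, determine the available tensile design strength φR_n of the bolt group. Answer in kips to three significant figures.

A_b = π·0.5²/4 = 0.1963 in²; f_rv = 41.3 / (8 × 0.1963) = 26.29 ksi.
F'_nt = 1.3 F_nt − (F_nt / φF_nv) f_rv = 1.3·90 − (90/(0.75·54))·26.29 = 58.57 ksi, capped at F_nt → F'_nt = 58.57 ksi.
R_n = F'_nt · A_b · n = 58.57 × 0.1963 × 8 = 92.01 kips.
Design strength φR_n = 0.75 × 92.01 = 69 kips.

69 kips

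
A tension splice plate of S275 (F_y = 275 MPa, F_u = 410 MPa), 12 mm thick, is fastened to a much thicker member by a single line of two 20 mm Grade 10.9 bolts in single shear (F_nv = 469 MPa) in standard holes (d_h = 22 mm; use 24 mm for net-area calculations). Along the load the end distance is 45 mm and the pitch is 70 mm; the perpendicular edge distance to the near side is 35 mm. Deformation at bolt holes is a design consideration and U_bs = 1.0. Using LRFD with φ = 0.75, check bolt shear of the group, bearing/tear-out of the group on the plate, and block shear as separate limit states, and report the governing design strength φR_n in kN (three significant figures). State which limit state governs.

Bolt shear: A_b = π·20²/4 = 314.2 mm²; R_n = 469 × 314.2 × 2 × 1 / 1000 = 294.7 kN → 0.75 × 294.7 = 221 kN.
Bearing: edge l_c = 34, r_n = 200.7 kN; interior l_c = 48, r_n = 236.2 kN; R_n = 200.7 + 1·236.2 = 436.9 kN → 328 kN.
Block shear: A_gv = 1380, A_nv = 948, A_nt = 276 mm²; R_n = min(0.6F_uA_nv, 0.6F_yA_gv) + U_bs·F_u·A_nt = 340.9 kN → 256 kN.
Bolt shear governs: 221 kN.

221 kN (bolt shear governs)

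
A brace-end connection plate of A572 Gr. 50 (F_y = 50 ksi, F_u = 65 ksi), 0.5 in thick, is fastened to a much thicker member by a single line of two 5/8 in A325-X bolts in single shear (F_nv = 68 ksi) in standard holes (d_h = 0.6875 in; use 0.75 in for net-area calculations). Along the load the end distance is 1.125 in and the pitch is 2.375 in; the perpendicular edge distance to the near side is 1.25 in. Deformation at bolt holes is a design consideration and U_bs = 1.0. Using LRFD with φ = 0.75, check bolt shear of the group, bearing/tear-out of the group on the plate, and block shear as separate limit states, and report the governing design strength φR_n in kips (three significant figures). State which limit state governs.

31.3 kips (bolt shear governs)

Bolt shear: A_b = π·0.625²/4 = 0.3068 in²; R_n = 68 × 0.3068 × 2 × 1 = 41.72 kips → 0.75 × 41.72 = 31.3 kips.
Bearing: edge l_c = 0.7812, r_n = 30.47 kips; interior l_c = 1.688, r_n = 48.75 kips; R_n = 30.47 + 1·48.75 = 79.22 kips → 59.4 kips.
Block shear: A_gv = 1.75, A_nv = 1.188, A_nt = 0.4375 in²; R_n = min(0.6F_uA_nv, 0.6F_yA_gv) + U_bs·F_u·A_nt = 74.75 kips → 56.1 kips.
Bolt shear governs: 31.3 kips.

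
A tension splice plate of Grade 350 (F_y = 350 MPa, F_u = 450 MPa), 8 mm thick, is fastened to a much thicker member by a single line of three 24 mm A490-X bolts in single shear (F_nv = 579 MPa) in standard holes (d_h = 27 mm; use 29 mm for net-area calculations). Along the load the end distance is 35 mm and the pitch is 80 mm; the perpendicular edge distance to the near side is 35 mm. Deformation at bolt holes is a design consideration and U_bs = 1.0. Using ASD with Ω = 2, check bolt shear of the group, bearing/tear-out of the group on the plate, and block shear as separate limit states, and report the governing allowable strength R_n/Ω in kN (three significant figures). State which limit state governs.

Bolt shear: A_b = π·24²/4 = 452.4 mm²; R_n = 579 × 452.4 × 3 × 1 / 1000 = 785.8 kN → 785.8 / 2 = 393 kN.
Bearing: edge l_c = 21.5, r_n = 92.88 kN; interior l_c = 53, r_n = 207.4 kN; R_n = 92.88 + 2·207.4 = 507.6 kN → 254 kN.
Block shear: A_gv = 1560, A_nv = 980, A_nt = 164 mm²; R_n = min(0.6F_uA_nv, 0.6F_yA_gv) + U_bs·F_u·A_nt = 338.4 kN → 169 kN.
Block shear governs: 169 kN.

169 kN (block shear governs)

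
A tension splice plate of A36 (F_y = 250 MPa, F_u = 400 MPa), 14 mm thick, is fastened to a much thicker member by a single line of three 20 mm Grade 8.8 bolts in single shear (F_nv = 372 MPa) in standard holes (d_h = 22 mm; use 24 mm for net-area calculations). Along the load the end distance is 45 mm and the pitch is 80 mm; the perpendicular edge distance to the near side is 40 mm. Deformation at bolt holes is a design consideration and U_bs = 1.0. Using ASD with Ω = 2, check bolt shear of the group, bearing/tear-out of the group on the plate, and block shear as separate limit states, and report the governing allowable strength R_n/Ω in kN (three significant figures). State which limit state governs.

175 kN (bolt shear governs)

Bolt shear: A_b = π·20²/4 = 314.2 mm²; R_n = 372 × 314.2 × 3 × 1 / 1000 = 350.6 kN → 350.6 / 2 = 175 kN.
Bearing: edge l_c = 34, r_n = 228.5 kN; interior l_c = 58, r_n = 268.8 kN; R_n = 228.5 + 2·268.8 = 766.1 kN → 383 kN.
Block shear: A_gv = 2870, A_nv = 2030, A_nt = 392 mm²; R_n = min(0.6F_uA_nv, 0.6F_yA_gv) + U_bs·F_u·A_nt = 587.3 kN → 294 kN.
Bolt shear governs: 175 kN.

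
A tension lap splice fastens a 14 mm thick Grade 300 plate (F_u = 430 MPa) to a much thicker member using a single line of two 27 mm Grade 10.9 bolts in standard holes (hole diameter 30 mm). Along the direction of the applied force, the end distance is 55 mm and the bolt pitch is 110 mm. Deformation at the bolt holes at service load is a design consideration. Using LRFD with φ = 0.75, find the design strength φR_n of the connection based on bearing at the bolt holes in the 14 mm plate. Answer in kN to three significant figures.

Per bolt r_n = 1.2 l_c t F_u ≤ 2.4 d t F_u; upper limit = 2.4 × 27 × 14 × 430 / 1000 = 390.1 kN.
Edge bolt: l_c = 55 − 30/2 = 40 mm → 1.2 × 40 × 14 × 430 / 1000 = 289 → r_n = 289 kN.
Interior bolts: l_c = 110 − 30 = 80 mm → 1.2 × 80 × 14 × 430 / 1000 = 577.9 → r_n = 390.1 kN.
R_n = 1 × 289 + 1 × 390.1 = 679.1 kN.
Design strength φR_n = 0.75 × 679.1 = 509 kN.

509 kN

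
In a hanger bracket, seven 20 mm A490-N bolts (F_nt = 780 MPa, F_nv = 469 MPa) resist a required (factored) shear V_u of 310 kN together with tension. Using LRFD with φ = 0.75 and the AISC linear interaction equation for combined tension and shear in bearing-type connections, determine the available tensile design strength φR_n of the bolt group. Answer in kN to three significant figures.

A_b = π·20²/4 = 314.2 mm²; f_rv = 310 × 1000 / (7 × 314.2) = 141 MPa.
F'_nt = 1.3 F_nt − (F_nt / φF_nv) f_rv = 1.3·780 − (780/(0.75·469))·141 = 701.4 MPa, capped at F_nt → F'_nt = 701.4 MPa.
R_n = F'_nt · A_b · n = 701.4 × 314.2 × 7 / 1000 = 1542 kN.
Design strength φR_n = 0.75 × 1542 = 1160 kN.

1160 kN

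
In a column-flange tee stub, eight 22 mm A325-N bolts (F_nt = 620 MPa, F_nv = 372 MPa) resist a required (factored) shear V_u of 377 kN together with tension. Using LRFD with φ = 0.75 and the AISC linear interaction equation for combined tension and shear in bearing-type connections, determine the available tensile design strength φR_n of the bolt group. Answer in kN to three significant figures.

1210 kN

A_b = π·22²/4 = 380.1 mm²; f_rv = 377 × 1000 / (8 × 380.1) = 124 MPa.
F'_nt = 1.3 F_nt − (F_nt / φF_nv) f_rv = 1.3·620 − (620/(0.75·372))·124 = 530.5 MPa, capped at F_nt → F'_nt = 530.5 MPa.
R_n = F'_nt · A_b · n = 530.5 × 380.1 × 8 / 1000 = 1613 kN.
Design strength φR_n = 0.75 × 1613 = 1210 kN.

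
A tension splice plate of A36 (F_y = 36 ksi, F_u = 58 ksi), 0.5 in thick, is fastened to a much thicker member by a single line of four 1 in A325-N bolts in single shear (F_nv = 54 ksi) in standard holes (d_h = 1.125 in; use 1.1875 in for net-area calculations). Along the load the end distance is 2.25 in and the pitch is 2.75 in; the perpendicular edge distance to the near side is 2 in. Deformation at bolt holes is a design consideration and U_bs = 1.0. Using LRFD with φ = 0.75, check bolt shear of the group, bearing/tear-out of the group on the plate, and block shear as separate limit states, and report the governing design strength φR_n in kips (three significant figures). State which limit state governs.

113 kips (block shear governs)

Bolt shear: A_b = π·1²/4 = 0.7854 in²; R_n = 54 × 0.7854 × 4 × 1 = 169.6 kips → 0.75 × 169.6 = 127 kips.
Bearing: edge l_c = 1.688, r_n = 58.72 kips; interior l_c = 1.625, r_n = 56.55 kips; R_n = 58.72 + 3·56.55 = 228.4 kips → 171 kips.
Block shear: A_gv = 5.25, A_nv = 3.172, A_nt = 0.7031 in²; R_n = min(0.6F_uA_nv, 0.6F_yA_gv) + U_bs·F_u·A_nt = 151.2 kips → 113 kips.
Block shear governs: 113 kips.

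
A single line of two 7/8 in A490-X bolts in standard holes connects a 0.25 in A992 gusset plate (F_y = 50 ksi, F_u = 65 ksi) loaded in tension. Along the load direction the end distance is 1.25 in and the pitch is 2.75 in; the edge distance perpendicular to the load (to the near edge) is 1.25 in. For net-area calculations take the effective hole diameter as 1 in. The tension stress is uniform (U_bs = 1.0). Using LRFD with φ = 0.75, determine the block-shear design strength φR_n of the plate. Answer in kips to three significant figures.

Shear plane L_v = 1.25 + 1·2.75 = 4 in; A_gv = 4 × 0.25 = 1 in².
A_nv = (4 − 1.5·1) × 0.25 = 0.625 in².
A_nt = (1.25 − 0.5·1) × 0.25 = 0.1875 in².
0.6 F_u A_nv = 24.38 kips; 0.6 F_y A_gv = 30 kips → shear rupture governs the shear term.
R_n = 24.38 + 1.0 × 65 × 0.1875 = 36.56 kips.
Design strength φR_n = 0.75 × 36.56 = 27.4 kips.

27.4 kips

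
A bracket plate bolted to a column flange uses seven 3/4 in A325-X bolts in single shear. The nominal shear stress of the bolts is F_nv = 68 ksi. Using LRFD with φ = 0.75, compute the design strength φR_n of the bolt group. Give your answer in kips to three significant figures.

158 kips

A_b = π × 0.75² / 4 = 0.4418 in².
R_n = F_nv · A_b · n · n_s = 68 × 0.4418 × 7 × 1 = 210.3 kips.
Design strength φR_n = 0.75 × 210.3 = 158 kips.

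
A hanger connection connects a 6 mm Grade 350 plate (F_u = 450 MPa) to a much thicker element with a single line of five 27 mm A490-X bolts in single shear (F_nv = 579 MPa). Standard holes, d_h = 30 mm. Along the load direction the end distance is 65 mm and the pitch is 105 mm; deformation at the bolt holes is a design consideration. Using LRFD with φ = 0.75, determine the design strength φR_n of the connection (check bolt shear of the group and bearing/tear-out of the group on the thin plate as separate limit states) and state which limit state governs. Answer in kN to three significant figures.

Bolt shear: A_b = π·27²/4 = 572.6 mm²; R_n = 579 × 572.6 × 5 × 1 / 1000 = 1658 kN → 0.75 × 1658 = 1240 kN.
Bearing (1.2 l_c t F_u ≤ 2.4 d t F_u): upper limit = 2.4·27·6·450 / 1000 = 175 kN.
  Edge l_c = 65 − 30/2 = 50 → r_n = 162 kN; interior l_c = 105 − 30 = 75 → r_n = 175 kN.
  R_n,bearing = 1·162 + 4·175 = 861.8 kN → 0.75 × 861.8 = 646 kN.
Bearing governs: 646 kN.

646 kN (bearing governs)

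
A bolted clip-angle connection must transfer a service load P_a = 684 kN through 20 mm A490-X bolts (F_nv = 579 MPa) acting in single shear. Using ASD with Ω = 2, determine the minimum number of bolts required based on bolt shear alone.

A_b = π·20²/4 = 314.2 mm².
Per-bolt allowable strength R_n/Ω = 579 × 314.2 × 1 / 1000 / 2 = 90.95 kN.
n ≥ 684 / 90.95 = 7.521 → use 8 bolts.

8 bolts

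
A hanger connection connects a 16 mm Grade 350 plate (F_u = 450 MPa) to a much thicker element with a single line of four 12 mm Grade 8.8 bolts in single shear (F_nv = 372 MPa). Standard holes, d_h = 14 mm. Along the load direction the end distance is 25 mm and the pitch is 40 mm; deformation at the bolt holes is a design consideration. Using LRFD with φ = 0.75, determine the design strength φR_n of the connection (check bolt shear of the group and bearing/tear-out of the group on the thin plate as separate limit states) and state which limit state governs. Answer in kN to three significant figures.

Bolt shear: A_b = π·12²/4 = 113.1 mm²; R_n = 372 × 113.1 × 4 × 1 / 1000 = 168.3 kN → 0.75 × 168.3 = 126 kN.
Bearing (1.2 l_c t F_u ≤ 2.4 d t F_u): upper limit = 2.4·12·16·450 / 1000 = 207.4 kN.
  Edge l_c = 25 − 14/2 = 18 → r_n = 155.5 kN; interior l_c = 40 − 14 = 26 → r_n = 207.4 kN.
  R_n,bearing = 1·155.5 + 3·207.4 = 777.6 kN → 0.75 × 777.6 = 583 kN.
Bolt shear governs: 126 kN.

126 kN (bolt shear governs)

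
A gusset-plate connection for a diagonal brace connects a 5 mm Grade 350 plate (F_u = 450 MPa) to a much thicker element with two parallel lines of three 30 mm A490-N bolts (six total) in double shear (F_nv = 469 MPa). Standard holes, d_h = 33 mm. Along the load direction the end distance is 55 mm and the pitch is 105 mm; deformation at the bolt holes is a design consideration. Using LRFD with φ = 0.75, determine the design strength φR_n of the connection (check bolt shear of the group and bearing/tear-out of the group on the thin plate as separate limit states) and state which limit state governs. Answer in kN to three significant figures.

642 kN (bearing governs)

Bolt shear: A_b = π·30²/4 = 706.9 mm²; R_n = 469 × 706.9 × 6 × 2 / 1000 = 3978 kN → 0.75 × 3978 = 2980 kN.
Bearing (1.2 l_c t F_u ≤ 2.4 d t F_u): upper limit = 2.4·30·5·450 / 1000 = 162 kN.
  Edge l_c = 55 − 33/2 = 38.5 → r_n = 103.9 kN; interior l_c = 105 − 33 = 72 → r_n = 162 kN.
  R_n,bearing = 2·103.9 + 4·162 = 855.9 kN → 0.75 × 855.9 = 642 kN.
Bearing governs: 642 kN.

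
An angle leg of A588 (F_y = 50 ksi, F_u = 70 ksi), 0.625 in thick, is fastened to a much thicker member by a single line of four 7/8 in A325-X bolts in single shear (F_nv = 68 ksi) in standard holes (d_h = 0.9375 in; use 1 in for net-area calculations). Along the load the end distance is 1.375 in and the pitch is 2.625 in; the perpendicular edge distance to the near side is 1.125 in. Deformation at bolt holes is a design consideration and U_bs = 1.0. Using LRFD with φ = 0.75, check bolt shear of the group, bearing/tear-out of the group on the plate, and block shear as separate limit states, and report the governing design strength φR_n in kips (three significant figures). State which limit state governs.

123 kips (bolt shear governs)

Bolt shear: A_b = π·0.875²/4 = 0.6013 in²; R_n = 68 × 0.6013 × 4 × 1 = 163.6 kips → 0.75 × 163.6 = 123 kips.
Bearing: edge l_c = 0.9062, r_n = 47.58 kips; interior l_c = 1.688, r_n = 88.59 kips; R_n = 47.58 + 3·88.59 = 313.4 kips → 235 kips.
Block shear: A_gv = 5.781, A_nv = 3.594, A_nt = 0.3906 in²; R_n = min(0.6F_uA_nv, 0.6F_yA_gv) + U_bs·F_u·A_nt = 178.3 kips → 134 kips.
Bolt shear governs: 123 kips.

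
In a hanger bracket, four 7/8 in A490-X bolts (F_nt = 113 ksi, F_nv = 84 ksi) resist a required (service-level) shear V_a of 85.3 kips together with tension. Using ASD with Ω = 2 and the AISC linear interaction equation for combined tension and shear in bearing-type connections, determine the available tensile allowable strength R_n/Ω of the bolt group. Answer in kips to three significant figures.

61.9 kips

A_b = π·0.875²/4 = 0.6013 in²; f_rv = 85.3 / (4 × 0.6013) = 35.46 ksi.
F'_nt = 1.3 F_nt − (Ω F_nt / F_nv) f_rv = 1.3·113 − (2·113/84)·35.46 = 51.49 ksi, capped at F_nt → F'_nt = 51.49 ksi.
R_n = F'_nt · A_b · n = 51.49 × 0.6013 × 4 = 123.8 kips.
Allowable strength R_n/Ω = 123.8 / 2 = 61.9 kips.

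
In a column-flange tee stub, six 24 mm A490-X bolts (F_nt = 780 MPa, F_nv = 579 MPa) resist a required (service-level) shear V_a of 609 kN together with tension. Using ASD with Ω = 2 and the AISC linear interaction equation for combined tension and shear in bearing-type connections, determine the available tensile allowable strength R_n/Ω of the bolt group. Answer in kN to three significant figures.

556 kN

A_b = π·24²/4 = 452.4 mm²; f_rv = 609 × 1000 / (6 × 452.4) = 224.4 MPa.
F'_nt = 1.3 F_nt − (Ω F_nt / F_nv) f_rv = 1.3·780 − (2·780/579)·224.4 = 409.5 MPa, capped at F_nt → F'_nt = 409.5 MPa.
R_n = F'_nt · A_b · n = 409.5 × 452.4 × 6 / 1000 = 1112 kN.
Allowable strength R_n/Ω = 1112 / 2 = 556 kN.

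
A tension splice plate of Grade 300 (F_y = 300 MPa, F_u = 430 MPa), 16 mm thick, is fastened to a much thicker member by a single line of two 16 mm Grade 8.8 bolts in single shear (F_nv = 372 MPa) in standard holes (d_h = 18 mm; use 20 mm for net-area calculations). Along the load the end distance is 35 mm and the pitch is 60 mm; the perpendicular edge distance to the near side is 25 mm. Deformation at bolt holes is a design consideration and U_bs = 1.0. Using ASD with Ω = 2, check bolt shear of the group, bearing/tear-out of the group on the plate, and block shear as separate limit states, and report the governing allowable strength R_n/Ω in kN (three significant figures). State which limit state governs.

74.8 kN (bolt shear governs)

Bolt shear: A_b = π·16²/4 = 201.1 mm²; R_n = 372 × 201.1 × 2 × 1 / 1000 = 149.6 kN → 149.6 / 2 = 74.8 kN.
Bearing: edge l_c = 26, r_n = 214.7 kN; interior l_c = 42, r_n = 264.2 kN; R_n = 214.7 + 1·264.2 = 478.8 kN → 239 kN.
Block shear: A_gv = 1520, A_nv = 1040, A_nt = 240 mm²; R_n = min(0.6F_uA_nv, 0.6F_yA_gv) + U_bs·F_u·A_nt = 371.5 kN → 186 kN.
Bolt shear governs: 74.8 kN.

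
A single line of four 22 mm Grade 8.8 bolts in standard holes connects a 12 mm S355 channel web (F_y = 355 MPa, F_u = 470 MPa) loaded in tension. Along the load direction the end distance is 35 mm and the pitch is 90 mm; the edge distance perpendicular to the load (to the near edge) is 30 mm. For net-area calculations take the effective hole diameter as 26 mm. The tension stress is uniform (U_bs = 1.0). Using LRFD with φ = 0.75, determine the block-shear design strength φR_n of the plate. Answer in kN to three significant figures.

615 kN

Shear plane L_v = 35 + 3·90 = 305 mm; A_gv = 305 × 12 = 3660 mm².
A_nv = (305 − 3.5·26) × 12 = 2568 mm².
A_nt = (30 − 0.5·26) × 12 = 204 mm².
0.6 F_u A_nv = 724.2 kN; 0.6 F_y A_gv = 779.6 kN → shear rupture governs the shear term.
R_n = 724.2 + 1.0 × 470 × 204 / 1000 = 820.1 kN.
Design strength φR_n = 0.75 × 820.1 = 615 kN.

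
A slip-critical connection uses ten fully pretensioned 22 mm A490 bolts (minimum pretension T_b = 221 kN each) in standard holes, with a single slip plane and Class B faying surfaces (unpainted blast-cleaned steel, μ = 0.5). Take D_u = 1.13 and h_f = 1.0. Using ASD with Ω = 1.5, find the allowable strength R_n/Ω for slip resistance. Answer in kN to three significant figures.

R_n = μ · D_u · h_f · T_b · n_s · n_b = 0.5 × 1.13 × 1.0 × 221 × 1 × 10 = 1249 kN.
Allowable strength R_n/Ω = 1249 / 1.5 = 832 kN.

832 kN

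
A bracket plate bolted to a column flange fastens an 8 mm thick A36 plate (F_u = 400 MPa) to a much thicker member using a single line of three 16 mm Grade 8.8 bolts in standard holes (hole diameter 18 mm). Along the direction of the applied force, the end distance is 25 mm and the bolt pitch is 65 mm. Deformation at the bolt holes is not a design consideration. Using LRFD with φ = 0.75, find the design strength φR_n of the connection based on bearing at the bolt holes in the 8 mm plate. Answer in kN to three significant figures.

288 kN

Per bolt r_n = 1.5 l_c t F_u ≤ 3.0 d t F_u; upper limit = 3.0 × 16 × 8 × 400 / 1000 = 153.6 kN.
Edge bolt: l_c = 25 − 18/2 = 16 mm → 1.5 × 16 × 8 × 400 / 1000 = 76.8 → r_n = 76.8 kN.
Interior bolts: l_c = 65 − 18 = 47 mm → 1.5 × 47 × 8 × 400 / 1000 = 225.6 → r_n = 153.6 kN.
R_n = 1 × 76.8 + 2 × 153.6 = 384 kN.
Design strength φR_n = 0.75 × 384 = 288 kN.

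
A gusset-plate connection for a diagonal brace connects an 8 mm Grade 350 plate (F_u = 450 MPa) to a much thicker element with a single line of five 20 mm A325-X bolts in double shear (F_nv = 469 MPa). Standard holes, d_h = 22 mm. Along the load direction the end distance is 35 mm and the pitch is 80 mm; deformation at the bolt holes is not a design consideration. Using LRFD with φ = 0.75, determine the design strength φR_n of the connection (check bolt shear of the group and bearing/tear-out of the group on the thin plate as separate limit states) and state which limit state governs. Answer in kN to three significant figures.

745 kN (bearing governs)

Bolt shear: A_b = π·20²/4 = 314.2 mm²; R_n = 469 × 314.2 × 5 × 2 / 1000 = 1473 kN → 0.75 × 1473 = 1110 kN.
Bearing (1.5 l_c t F_u ≤ 3.0 d t F_u): upper limit = 3.0·20·8·450 / 1000 = 216 kN.
  Edge l_c = 35 − 22/2 = 24 → r_n = 129.6 kN; interior l_c = 80 − 22 = 58 → r_n = 216 kN.
  R_n,bearing = 1·129.6 + 4·216 = 993.6 kN → 0.75 × 993.6 = 745 kN.
Bearing governs: 745 kN.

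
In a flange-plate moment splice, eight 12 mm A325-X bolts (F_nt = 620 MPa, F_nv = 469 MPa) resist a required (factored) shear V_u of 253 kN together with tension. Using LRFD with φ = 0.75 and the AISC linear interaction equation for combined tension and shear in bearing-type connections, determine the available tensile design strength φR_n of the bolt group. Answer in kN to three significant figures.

A_b = π·12²/4 = 113.1 mm²; f_rv = 253 × 1000 / (8 × 113.1) = 279.6 MPa.
F'_nt = 1.3 F_nt − (F_nt / φF_nv) f_rv = 1.3·620 − (620/(0.75·469))·279.6 = 313.1 MPa, capped at F_nt → F'_nt = 313.1 MPa.
R_n = F'_nt · A_b · n = 313.1 × 113.1 × 8 / 1000 = 283.3 kN.
Design strength φR_n = 0.75 × 283.3 = 212 kN.

212 kN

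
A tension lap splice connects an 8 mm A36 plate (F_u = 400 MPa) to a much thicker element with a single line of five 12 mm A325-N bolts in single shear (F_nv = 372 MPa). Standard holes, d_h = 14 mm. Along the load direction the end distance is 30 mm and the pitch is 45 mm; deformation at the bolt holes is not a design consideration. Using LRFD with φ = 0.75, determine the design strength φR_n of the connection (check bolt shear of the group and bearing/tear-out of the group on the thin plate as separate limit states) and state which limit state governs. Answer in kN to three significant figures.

158 kN (bolt shear governs)

Bolt shear: A_b = π·12²/4 = 113.1 mm²; R_n = 372 × 113.1 × 5 × 1 / 1000 = 210.4 kN → 0.75 × 210.4 = 158 kN.
Bearing (1.5 l_c t F_u ≤ 3.0 d t F_u): upper limit = 3.0·12·8·400 / 1000 = 115.2 kN.
  Edge l_c = 30 − 14/2 = 23 → r_n = 110.4 kN; interior l_c = 45 − 14 = 31 → r_n = 115.2 kN.
  R_n,bearing = 1·110.4 + 4·115.2 = 571.2 kN → 0.75 × 571.2 = 428 kN.
Bolt shear governs: 158 kN.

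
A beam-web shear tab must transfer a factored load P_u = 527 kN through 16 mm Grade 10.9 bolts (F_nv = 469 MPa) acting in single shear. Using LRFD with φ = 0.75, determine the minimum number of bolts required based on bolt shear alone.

8 bolts

A_b = π·16²/4 = 201.1 mm².
Per-bolt design strength φR_n = 0.75 × 469 × 201.1 × 1 / 1000 = 70.72 kN.
n ≥ 527 / 70.72 = 7.452 → use 8 bolts.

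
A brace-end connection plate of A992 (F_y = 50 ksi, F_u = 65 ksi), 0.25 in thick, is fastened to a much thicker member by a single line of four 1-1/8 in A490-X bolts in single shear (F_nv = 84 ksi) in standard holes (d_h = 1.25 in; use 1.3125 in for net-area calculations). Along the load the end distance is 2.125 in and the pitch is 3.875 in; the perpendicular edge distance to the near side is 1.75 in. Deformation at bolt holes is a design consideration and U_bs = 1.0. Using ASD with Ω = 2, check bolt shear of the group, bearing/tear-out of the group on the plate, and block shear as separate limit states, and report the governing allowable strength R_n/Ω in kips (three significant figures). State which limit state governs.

Bolt shear: A_b = π·1.125²/4 = 0.994 in²; R_n = 84 × 0.994 × 4 × 1 = 334 kips → 334 / 2 = 167 kips.
Bearing: edge l_c = 1.5, r_n = 29.25 kips; interior l_c = 2.625, r_n = 43.87 kips; R_n = 29.25 + 3·43.87 = 160.9 kips → 80.4 kips.
Block shear: A_gv = 3.438, A_nv = 2.289, A_nt = 0.2734 in²; R_n = min(0.6F_uA_nv, 0.6F_yA_gv) + U_bs·F_u·A_nt = 107 kips → 53.5 kips.
Block shear governs: 53.5 kips.

53.5 kips (block shear governs)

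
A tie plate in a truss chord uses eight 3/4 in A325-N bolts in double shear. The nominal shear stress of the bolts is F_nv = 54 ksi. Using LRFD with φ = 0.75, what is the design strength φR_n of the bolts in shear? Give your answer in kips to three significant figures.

286 kips

A_b = π × 0.75² / 4 = 0.4418 in².
R_n = F_nv · A_b · n · n_s = 54 × 0.4418 × 8 × 2 = 381.7 kips.
Design strength φR_n = 0.75 × 381.7 = 286 kips.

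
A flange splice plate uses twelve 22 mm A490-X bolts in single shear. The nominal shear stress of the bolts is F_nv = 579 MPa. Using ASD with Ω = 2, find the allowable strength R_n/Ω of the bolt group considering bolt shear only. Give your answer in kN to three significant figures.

A_b = π × 22² / 4 = 380.1 mm².
R_n = F_nv · A_b · n · n_s = 579 × 380.1 × 12 × 1 / 1000 = 2641 kN.
Allowable strength R_n/Ω = 2641 / 2 = 1320 kN.

1320 kN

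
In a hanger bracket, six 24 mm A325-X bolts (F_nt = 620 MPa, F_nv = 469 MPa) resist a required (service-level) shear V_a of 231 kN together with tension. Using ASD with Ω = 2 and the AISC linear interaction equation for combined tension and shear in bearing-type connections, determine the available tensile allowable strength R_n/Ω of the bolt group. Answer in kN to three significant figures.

A_b = π·24²/4 = 452.4 mm²; f_rv = 231 × 1000 / (6 × 452.4) = 85.1 MPa.
F'_nt = 1.3 F_nt − (Ω F_nt / F_nv) f_rv = 1.3·620 − (2·620/469)·85.1 = 581 MPa, capped at F_nt → F'_nt = 581 MPa.
R_n = F'_nt · A_b · n = 581 × 452.4 × 6 / 1000 = 1577 kN.
Allowable strength R_n/Ω = 1577 / 2 = 789 kN.

789 kN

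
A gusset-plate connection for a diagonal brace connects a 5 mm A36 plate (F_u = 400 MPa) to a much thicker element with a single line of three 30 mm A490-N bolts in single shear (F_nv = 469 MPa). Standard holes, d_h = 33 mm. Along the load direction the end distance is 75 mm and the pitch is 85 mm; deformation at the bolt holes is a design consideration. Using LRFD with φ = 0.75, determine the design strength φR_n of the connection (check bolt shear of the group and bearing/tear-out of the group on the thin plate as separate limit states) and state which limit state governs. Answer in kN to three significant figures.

Bolt shear: A_b = π·30²/4 = 706.9 mm²; R_n = 469 × 706.9 × 3 × 1 / 1000 = 994.5 kN → 0.75 × 994.5 = 746 kN.
Bearing (1.2 l_c t F_u ≤ 2.4 d t F_u): upper limit = 2.4·30·5·400 / 1000 = 144 kN.
  Edge l_c = 75 − 33/2 = 58.5 → r_n = 140.4 kN; interior l_c = 85 − 33 = 52 → r_n = 124.8 kN.
  R_n,bearing = 1·140.4 + 2·124.8 = 390 kN → 0.75 × 390 = 292 kN.
Bearing governs: 292 kN.

292 kN (bearing governs)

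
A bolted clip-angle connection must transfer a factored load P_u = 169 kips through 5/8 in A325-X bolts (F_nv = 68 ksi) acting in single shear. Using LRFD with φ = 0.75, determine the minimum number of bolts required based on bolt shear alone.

11 bolts

A_b = π·0.625²/4 = 0.3068 in².
Per-bolt design strength φR_n = 0.75 × 68 × 0.3068 × 1 = 15.65 kips.
n ≥ 169 / 15.65 = 10.8 → use 11 bolts.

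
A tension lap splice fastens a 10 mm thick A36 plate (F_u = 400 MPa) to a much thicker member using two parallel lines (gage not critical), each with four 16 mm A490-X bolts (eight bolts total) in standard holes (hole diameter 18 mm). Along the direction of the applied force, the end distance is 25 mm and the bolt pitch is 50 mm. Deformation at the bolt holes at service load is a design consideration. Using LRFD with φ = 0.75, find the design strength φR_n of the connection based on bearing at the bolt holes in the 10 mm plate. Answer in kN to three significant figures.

806 kN

Per bolt r_n = 1.2 l_c t F_u ≤ 2.4 d t F_u; upper limit = 2.4 × 16 × 10 × 400 / 1000 = 153.6 kN.
Edge bolt: l_c = 25 − 18/2 = 16 mm → 1.2 × 16 × 10 × 400 / 1000 = 76.8 → r_n = 76.8 kN.
Interior bolts: l_c = 50 − 18 = 32 mm → 1.2 × 32 × 10 × 400 / 1000 = 153.6 → r_n = 153.6 kN.
R_n = 2 × 76.8 + 6 × 153.6 = 1075 kN.
Design strength φR_n = 0.75 × 1075 = 806 kN.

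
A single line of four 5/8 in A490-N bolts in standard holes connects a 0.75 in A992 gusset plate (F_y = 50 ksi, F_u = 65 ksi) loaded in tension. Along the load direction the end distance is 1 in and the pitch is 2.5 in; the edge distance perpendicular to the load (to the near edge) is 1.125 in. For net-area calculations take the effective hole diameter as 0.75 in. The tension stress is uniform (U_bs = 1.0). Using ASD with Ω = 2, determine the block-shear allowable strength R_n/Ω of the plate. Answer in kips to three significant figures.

104 kips

Shear plane L_v = 1 + 3·2.5 = 8.5 in; A_gv = 8.5 × 0.75 = 6.375 in².
A_nv = (8.5 − 3.5·0.75) × 0.75 = 4.406 in².
A_nt = (1.125 − 0.5·0.75) × 0.75 = 0.5625 in².
0.6 F_u A_nv = 171.8 kips; 0.6 F_y A_gv = 191.2 kips → shear rupture governs the shear term.
R_n = 171.8 + 1.0 × 65 × 0.5625 = 208.4 kips.
Allowable strength R_n/Ω = 208.4 / 2 = 104 kips.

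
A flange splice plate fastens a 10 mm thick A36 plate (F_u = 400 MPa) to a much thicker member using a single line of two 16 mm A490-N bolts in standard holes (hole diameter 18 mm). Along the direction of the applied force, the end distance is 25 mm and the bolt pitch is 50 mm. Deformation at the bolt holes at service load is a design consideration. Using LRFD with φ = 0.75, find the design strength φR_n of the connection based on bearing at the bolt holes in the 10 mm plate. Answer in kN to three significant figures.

173 kN

Per bolt r_n = 1.2 l_c t F_u ≤ 2.4 d t F_u; upper limit = 2.4 × 16 × 10 × 400 / 1000 = 153.6 kN.
Edge bolt: l_c = 25 − 18/2 = 16 mm → 1.2 × 16 × 10 × 400 / 1000 = 76.8 → r_n = 76.8 kN.
Interior bolts: l_c = 50 − 18 = 32 mm → 1.2 × 32 × 10 × 400 / 1000 = 153.6 → r_n = 153.6 kN.
R_n = 1 × 76.8 + 1 × 153.6 = 230.4 kN.
Design strength φR_n = 0.75 × 230.4 = 173 kN.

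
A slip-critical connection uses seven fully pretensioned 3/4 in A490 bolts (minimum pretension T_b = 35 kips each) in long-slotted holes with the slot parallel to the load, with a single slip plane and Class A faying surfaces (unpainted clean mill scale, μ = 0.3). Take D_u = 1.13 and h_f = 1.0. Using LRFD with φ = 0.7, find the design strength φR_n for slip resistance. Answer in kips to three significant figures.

58.1 kips

R_n = μ · D_u · h_f · T_b · n_s · n_b = 0.3 × 1.13 × 1.0 × 35 × 1 × 7 = 83.05 kips.
Design strength φR_n = 0.7 × 83.05 = 58.1 kips.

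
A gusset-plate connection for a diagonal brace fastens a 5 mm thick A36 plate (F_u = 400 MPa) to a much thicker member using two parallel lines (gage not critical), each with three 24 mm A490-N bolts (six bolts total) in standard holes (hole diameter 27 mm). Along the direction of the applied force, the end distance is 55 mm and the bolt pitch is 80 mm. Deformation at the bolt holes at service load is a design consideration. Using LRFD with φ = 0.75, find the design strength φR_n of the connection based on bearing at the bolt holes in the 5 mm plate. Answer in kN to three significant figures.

495 kN

Per bolt r_n = 1.2 l_c t F_u ≤ 2.4 d t F_u; upper limit = 2.4 × 24 × 5 × 400 / 1000 = 115.2 kN.
Edge bolt: l_c = 55 − 27/2 = 41.5 mm → 1.2 × 41.5 × 5 × 400 / 1000 = 99.6 → r_n = 99.6 kN.
Interior bolts: l_c = 80 − 27 = 53 mm → 1.2 × 53 × 5 × 400 / 1000 = 127.2 → r_n = 115.2 kN.
R_n = 2 × 99.6 + 4 × 115.2 = 660 kN.
Design strength φR_n = 0.75 × 660 = 495 kN.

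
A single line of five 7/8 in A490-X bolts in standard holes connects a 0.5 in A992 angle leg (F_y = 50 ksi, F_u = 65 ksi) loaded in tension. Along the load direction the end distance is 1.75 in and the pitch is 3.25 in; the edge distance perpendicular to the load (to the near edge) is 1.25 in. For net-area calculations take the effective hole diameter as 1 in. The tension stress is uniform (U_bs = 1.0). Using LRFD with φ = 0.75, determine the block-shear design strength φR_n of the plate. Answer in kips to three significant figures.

168 kips

Shear plane L_v = 1.75 + 4·3.25 = 14.75 in; A_gv = 14.75 × 0.5 = 7.375 in².
A_nv = (14.75 − 4.5·1) × 0.5 = 5.125 in².
A_nt = (1.25 − 0.5·1) × 0.5 = 0.375 in².
0.6 F_u A_nv = 199.9 kips; 0.6 F_y A_gv = 221.2 kips → shear rupture governs the shear term.
R_n = 199.9 + 1.0 × 65 × 0.375 = 224.2 kips.
Design strength φR_n = 0.75 × 224.2 = 168 kips.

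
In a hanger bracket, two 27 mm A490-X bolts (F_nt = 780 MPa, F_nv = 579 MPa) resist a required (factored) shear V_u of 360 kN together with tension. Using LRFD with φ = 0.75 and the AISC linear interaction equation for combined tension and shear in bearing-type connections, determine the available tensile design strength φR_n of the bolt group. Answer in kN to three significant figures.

A_b = π·27²/4 = 572.6 mm²; f_rv = 360 × 1000 / (2 × 572.6) = 314.4 MPa.
F'_nt = 1.3 F_nt − (F_nt / φF_nv) f_rv = 1.3·780 − (780/(0.75·579))·314.4 = 449.3 MPa, capped at F_nt → F'_nt = 449.3 MPa.
R_n = F'_nt · A_b · n = 449.3 × 572.6 × 2 / 1000 = 514.5 kN.
Design strength φR_n = 0.75 × 514.5 = 386 kN.

386 kN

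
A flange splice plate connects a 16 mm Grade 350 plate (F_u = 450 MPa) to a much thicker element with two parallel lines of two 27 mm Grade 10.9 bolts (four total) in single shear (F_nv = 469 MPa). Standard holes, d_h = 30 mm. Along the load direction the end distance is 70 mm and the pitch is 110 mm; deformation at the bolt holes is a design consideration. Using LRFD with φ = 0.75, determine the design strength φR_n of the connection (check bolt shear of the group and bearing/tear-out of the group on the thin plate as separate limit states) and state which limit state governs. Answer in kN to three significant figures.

806 kN (bolt shear governs)

Bolt shear: A_b = π·27²/4 = 572.6 mm²; R_n = 469 × 572.6 × 4 × 1 / 1000 = 1074 kN → 0.75 × 1074 = 806 kN.
Bearing (1.2 l_c t F_u ≤ 2.4 d t F_u): upper limit = 2.4·27·16·450 / 1000 = 466.6 kN.
  Edge l_c = 70 − 30/2 = 55 → r_n = 466.6 kN; interior l_c = 110 − 30 = 80 → r_n = 466.6 kN.
  R_n,bearing = 2·466.6 + 2·466.6 = 1866 kN → 0.75 × 1866 = 1400 kN.
Bolt shear governs: 806 kN.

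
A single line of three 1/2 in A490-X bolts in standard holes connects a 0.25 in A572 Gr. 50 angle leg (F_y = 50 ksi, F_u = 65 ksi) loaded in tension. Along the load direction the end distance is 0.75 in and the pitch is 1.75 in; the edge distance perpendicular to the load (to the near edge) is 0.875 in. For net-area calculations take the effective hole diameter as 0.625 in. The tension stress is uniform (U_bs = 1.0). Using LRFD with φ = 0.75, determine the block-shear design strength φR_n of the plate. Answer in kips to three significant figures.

26.5 kips

Shear plane L_v = 0.75 + 2·1.75 = 4.25 in; A_gv = 4.25 × 0.25 = 1.062 in².
A_nv = (4.25 − 2.5·0.625) × 0.25 = 0.6719 in².
A_nt = (0.875 − 0.5·0.625) × 0.25 = 0.1406 in².
0.6 F_u A_nv = 26.2 kips; 0.6 F_y A_gv = 31.88 kips → shear rupture governs the shear term.
R_n = 26.2 + 1.0 × 65 × 0.1406 = 35.34 kips.
Design strength φR_n = 0.75 × 35.34 = 26.5 kips.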